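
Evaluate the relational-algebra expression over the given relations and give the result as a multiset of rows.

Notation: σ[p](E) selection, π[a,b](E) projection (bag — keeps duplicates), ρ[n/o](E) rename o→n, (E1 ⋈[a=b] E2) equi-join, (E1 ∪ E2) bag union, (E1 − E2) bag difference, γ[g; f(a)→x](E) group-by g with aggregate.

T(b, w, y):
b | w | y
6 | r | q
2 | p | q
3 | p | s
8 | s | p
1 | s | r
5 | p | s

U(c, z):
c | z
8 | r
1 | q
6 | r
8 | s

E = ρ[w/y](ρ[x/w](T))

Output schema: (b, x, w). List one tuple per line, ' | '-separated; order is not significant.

Row counts bottom-up:
  T → 6
  ρ[x/w](T) → 6
  ρ[w/y](ρ[x/w](T)) → 6

== RESULT ==
b | x | w
1 | s | r
2 | p | q
3 | p | s
5 | p | s
6 | r | q
8 | s | p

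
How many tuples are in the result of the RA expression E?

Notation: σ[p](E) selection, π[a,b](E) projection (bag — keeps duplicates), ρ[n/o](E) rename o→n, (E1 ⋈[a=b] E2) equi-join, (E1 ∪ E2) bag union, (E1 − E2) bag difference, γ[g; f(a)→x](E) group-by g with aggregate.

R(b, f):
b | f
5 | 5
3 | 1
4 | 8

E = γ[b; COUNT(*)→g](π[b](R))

Subexpression sizes:
  R → 3
  π[b](R) → 3
  γ[b; COUNT(*)→g](π[b](R)) → 3

|E| = 3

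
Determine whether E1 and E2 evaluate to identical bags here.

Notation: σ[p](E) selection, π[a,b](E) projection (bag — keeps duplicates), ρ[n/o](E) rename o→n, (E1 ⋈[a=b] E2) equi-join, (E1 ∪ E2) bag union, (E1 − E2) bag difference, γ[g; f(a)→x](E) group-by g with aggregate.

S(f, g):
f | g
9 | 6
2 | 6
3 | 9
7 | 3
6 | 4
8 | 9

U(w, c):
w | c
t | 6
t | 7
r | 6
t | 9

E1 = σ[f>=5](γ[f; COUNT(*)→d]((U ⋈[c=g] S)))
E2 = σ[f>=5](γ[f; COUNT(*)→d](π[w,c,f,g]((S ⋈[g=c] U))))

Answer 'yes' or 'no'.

E1 stepwise |·|:
  U → 4
  S → 6
  (U ⋈[c=g] S) → 6
  γ[f; COUNT(*)→d]((U ⋈[c=g] S)) → 4
  σ[f>=5](γ[f; COUNT(*)→d]((U ⋈[c=g] S))) → 2
E2 stepwise |·|:
  S → 6
  U → 4
  (S ⋈[g=c] U) → 6
  π[w,c,f,g]((S ⋈[g=c] U)) → 6
  γ[f; COUNT(*)→d](π[w,c,f,g]((S ⋈[g=c] U))) → 4
  σ[f>=5](γ[f; COUNT(*)→d](π[w,c,f,g]((S ⋈[g=c] U)))) → 2

E1 and E2 produce the same multiset:
f | d
8 | 1
9 | 2

yes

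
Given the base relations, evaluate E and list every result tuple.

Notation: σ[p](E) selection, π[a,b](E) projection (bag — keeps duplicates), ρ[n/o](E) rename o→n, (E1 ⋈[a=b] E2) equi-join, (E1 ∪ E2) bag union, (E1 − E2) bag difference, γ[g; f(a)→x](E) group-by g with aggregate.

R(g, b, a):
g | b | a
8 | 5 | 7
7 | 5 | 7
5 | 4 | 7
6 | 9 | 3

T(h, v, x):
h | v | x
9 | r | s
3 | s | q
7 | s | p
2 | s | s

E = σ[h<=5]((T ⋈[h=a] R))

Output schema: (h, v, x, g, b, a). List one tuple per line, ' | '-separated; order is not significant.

Row counts bottom-up:
  T → 4
  R → 4
  (T ⋈[h=a] R) → 4
  σ[h<=5]((T ⋈[h=a] R)) → 1

== RESULT ==
h | v | x | g | b | a
3 | s | q | 6 | 9 | 3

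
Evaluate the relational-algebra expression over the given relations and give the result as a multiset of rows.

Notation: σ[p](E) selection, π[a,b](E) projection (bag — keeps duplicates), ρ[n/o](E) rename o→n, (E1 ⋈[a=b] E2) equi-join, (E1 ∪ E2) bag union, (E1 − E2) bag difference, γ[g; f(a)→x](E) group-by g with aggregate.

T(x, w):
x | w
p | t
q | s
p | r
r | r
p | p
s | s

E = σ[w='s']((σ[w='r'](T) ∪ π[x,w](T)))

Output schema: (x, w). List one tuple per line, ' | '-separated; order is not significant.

Row counts bottom-up:
  T → 6
  σ[w='r'](T) → 2
  T → 6
  π[x,w](T) → 6
  (σ[w='r'](T) ∪ π[x,w](T)) → 8
  σ[w='s']((σ[w='r'](T) ∪ π[x,w](T))) → 2

== RESULT ==
x | w
q | s
s | s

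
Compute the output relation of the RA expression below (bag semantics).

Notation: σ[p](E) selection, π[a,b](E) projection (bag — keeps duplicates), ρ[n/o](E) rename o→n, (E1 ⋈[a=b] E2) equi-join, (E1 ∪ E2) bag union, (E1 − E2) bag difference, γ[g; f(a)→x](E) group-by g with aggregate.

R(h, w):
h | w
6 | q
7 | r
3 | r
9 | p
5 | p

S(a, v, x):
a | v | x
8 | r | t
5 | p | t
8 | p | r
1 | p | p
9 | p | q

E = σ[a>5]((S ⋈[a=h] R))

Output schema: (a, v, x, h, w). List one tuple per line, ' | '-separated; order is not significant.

Row counts bottom-up:
  S → 5
  R → 5
  (S ⋈[a=h] R) → 2
  σ[a>5]((S ⋈[a=h] R)) → 1

== RESULT ==
a | v | x | h | w
9 | p | q | 9 | p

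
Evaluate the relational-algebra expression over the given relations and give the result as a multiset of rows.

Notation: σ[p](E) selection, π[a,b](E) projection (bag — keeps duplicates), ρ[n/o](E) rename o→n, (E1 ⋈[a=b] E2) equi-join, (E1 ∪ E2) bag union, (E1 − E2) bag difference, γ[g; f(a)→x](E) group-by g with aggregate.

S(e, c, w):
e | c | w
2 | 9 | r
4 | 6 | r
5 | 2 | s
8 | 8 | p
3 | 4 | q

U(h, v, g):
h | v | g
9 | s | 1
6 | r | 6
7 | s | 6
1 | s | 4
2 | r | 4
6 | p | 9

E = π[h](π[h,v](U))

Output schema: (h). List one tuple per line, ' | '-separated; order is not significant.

Stepwise |·|:
  U → 6
  π[h,v](U) → 6
  π[h](π[h,v](U)) → 6

== RESULT ==
h
1
2
6
6
7
9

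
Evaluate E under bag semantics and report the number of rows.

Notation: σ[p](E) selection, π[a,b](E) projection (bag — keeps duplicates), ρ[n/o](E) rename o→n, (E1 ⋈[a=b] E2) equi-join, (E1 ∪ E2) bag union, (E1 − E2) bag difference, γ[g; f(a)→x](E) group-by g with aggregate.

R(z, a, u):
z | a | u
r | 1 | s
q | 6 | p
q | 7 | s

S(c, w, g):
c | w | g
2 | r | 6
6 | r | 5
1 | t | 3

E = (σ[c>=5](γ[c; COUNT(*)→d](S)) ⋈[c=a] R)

Stepwise |·|:
  S → 3
  γ[c; COUNT(*)→d](S) → 3
  σ[c>=5](γ[c; COUNT(*)→d](S)) → 1
  R → 3
  (σ[c>=5](γ[c; COUNT(*)→d](S)) ⋈[c=a] R) → 1

|E| = 1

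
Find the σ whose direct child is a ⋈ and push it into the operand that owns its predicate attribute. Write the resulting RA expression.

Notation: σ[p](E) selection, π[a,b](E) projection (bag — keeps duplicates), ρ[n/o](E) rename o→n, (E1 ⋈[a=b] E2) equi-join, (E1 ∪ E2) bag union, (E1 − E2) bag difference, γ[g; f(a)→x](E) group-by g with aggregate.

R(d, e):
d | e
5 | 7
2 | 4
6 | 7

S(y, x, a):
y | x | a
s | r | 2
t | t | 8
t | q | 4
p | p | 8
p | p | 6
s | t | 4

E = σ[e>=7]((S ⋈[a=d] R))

σ filters on e, owned by the right side.
E' = (S ⋈[a=d] σ[e>=7](R))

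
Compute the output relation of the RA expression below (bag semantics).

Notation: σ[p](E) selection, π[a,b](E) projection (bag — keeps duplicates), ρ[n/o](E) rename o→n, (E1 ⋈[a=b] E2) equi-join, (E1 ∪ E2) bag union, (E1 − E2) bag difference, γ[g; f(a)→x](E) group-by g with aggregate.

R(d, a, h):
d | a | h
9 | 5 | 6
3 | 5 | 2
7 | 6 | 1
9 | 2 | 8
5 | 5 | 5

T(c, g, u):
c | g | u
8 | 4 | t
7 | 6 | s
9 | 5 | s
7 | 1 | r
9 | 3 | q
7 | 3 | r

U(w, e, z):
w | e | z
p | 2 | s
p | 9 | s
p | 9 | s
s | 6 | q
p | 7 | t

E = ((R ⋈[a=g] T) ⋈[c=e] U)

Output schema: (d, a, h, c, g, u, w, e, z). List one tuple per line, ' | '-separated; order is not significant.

Subexpression sizes:
  R → 5
  T → 6
  (R ⋈[a=g] T) → 4
  U → 5
  ((R ⋈[a=g] T) ⋈[c=e] U) → 7

== RESULT ==
d | a | h | c | g | u | w | e | z
3 | 5 | 2 | 9 | 5 | s | p | 9 | s
3 | 5 | 2 | 9 | 5 | s | p | 9 | s
5 | 5 | 5 | 9 | 5 | s | p | 9 | s
5 | 5 | 5 | 9 | 5 | s | p | 9 | s
7 | 6 | 1 | 7 | 6 | s | p | 7 | t
9 | 5 | 6 | 9 | 5 | s | p | 9 | s
9 | 5 | 6 | 9 | 5 | s | p | 9 | s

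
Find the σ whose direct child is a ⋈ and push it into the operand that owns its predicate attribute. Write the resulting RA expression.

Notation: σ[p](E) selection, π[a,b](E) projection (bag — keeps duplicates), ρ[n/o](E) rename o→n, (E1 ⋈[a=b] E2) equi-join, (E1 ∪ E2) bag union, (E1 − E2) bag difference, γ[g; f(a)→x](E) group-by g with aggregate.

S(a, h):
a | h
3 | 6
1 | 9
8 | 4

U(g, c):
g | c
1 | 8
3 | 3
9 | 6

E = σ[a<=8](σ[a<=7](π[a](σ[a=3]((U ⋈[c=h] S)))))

σ filters on a, owned by the right side.
E' = σ[a<=8](σ[a<=7](π[a]((U ⋈[c=h] σ[a=3](S)))))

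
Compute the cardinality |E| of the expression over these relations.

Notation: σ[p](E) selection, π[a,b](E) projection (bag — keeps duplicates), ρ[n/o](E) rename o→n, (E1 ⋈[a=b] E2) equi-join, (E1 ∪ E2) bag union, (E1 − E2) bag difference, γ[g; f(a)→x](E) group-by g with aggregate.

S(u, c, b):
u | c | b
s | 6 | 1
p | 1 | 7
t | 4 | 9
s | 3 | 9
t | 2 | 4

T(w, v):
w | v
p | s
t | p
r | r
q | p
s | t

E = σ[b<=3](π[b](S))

Stepwise |·|:
  S → 5
  π[b](S) → 5
  σ[b<=3](π[b](S)) → 1

|E| = 1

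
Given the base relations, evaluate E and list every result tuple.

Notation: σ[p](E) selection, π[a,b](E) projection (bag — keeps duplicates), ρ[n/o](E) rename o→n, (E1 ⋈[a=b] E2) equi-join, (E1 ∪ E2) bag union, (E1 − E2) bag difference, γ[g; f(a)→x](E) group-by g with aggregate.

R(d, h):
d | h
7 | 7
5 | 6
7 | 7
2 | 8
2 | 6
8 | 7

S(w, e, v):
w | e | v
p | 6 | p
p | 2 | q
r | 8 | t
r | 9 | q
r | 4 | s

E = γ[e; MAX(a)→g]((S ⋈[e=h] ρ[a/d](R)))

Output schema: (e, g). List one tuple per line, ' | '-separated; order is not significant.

Stepwise |·|:
  S → 5
  R → 6
  ρ[a/d](R) → 6
  (S ⋈[e=h] ρ[a/d](R)) → 3
  γ[e; MAX(a)→g]((S ⋈[e=h] ρ[a/d](R))) → 2

== RESULT ==
e | g
6 | 5
8 | 2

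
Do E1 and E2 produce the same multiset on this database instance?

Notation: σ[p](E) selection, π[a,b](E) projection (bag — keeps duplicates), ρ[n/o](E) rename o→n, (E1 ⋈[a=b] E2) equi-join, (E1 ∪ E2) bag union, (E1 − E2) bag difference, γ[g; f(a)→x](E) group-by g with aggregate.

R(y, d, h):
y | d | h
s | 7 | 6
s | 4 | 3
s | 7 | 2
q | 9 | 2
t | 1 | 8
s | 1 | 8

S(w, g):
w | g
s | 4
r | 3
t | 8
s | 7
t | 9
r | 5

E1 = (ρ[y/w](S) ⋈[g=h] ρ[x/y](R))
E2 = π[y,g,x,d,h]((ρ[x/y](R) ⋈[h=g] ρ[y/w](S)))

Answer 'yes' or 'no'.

E1 per-node cardinality:
  S → 6
  ρ[y/w](S) → 6
  R → 6
  ρ[x/y](R) → 6
  (ρ[y/w](S) ⋈[g=h] ρ[x/y](R)) → 3
E2 per-node cardinality:
  R → 6
  ρ[x/y](R) → 6
  S → 6
  ρ[y/w](S) → 6
  (ρ[x/y](R) ⋈[h=g] ρ[y/w](S)) → 3
  π[y,g,x,d,h]((ρ[x/y](R) ⋈[h=g] ρ[y/w](S))) → 3

E1 and E2 produce the same multiset:
y | g | x | d | h
r | 3 | s | 4 | 3
t | 8 | s | 1 | 8
t | 8 | t | 1 | 8

yes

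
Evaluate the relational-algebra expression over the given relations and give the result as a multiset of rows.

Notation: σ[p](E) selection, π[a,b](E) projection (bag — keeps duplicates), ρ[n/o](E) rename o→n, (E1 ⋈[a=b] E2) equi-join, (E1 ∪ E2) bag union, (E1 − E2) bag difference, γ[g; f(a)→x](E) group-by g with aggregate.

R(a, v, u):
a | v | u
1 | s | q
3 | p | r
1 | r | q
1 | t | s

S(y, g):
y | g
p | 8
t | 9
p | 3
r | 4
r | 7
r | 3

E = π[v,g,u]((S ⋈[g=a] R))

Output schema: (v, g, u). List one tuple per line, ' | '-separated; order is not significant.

Stepwise |·|:
  S → 6
  R → 4
  (S ⋈[g=a] R) → 2
  π[v,g,u]((S ⋈[g=a] R)) → 2

== RESULT ==
v | g | u
p | 3 | r
p | 3 | r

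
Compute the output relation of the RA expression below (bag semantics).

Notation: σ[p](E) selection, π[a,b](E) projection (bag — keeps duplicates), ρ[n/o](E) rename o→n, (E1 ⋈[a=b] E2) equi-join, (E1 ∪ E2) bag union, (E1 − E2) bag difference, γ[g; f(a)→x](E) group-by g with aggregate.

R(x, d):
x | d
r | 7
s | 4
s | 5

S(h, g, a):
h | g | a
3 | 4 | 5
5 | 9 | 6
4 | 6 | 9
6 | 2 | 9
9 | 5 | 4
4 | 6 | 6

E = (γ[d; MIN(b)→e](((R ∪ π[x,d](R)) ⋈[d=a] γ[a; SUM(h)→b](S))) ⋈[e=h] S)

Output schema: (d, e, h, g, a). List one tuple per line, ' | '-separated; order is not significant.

Row counts bottom-up:
  R → 3
  R → 3
  π[x,d](R) → 3
  (R ∪ π[x,d](R)) → 6
  S → 6
  γ[a; SUM(h)→b](S) → 4
  ((R ∪ π[x,d](R)) ⋈[d=a] γ[a; SUM(h)→b](S)) → 4
  γ[d; MIN(b)→e](((R ∪ π[x,d](R)) ⋈[d=a] γ[a; SUM(h)→b](S))) → 2
  S → 6
  (γ[d; MIN(b)→e](((R ∪ π[x,d](R)) ⋈[d=a] γ[a; SUM(h)→b](S))) ⋈[e=h] S) → 2

== RESULT ==
d | e | h | g | a
4 | 9 | 9 | 5 | 4
5 | 3 | 3 | 4 | 5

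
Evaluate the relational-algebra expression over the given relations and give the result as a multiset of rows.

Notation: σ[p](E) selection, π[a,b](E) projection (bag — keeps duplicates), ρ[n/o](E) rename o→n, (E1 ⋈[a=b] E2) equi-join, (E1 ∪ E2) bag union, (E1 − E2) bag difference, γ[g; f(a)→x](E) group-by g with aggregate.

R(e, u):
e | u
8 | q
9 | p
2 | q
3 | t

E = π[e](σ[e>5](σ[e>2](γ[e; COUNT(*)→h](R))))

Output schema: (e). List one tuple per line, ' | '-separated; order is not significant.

Stepwise |·|:
  R → 4
  γ[e; COUNT(*)→h](R) → 4
  σ[e>2](γ[e; COUNT(*)→h](R)) → 3
  σ[e>5](σ[e>2](γ[e; COUNT(*)→h](R))) → 2
  π[e](σ[e>5](σ[e>2](γ[e; COUNT(*)→h](R)))) → 2

== RESULT ==
e
8
9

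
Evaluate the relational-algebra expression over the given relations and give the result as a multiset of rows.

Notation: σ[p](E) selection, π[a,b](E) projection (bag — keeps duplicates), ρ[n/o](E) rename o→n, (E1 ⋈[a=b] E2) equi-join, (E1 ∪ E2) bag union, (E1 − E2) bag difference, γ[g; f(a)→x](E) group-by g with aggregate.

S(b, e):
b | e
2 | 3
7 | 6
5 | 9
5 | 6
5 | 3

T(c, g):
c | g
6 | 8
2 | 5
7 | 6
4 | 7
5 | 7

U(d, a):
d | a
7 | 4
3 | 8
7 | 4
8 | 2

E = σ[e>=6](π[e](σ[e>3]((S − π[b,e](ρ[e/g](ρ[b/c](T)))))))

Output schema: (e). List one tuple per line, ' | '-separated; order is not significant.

Row counts bottom-up:
  S → 5
  T → 5
  ρ[b/c](T) → 5
  ρ[e/g](ρ[b/c](T)) → 5
  π[b,e](ρ[e/g](ρ[b/c](T))) → 5
  (S − π[b,e](ρ[e/g](ρ[b/c](T)))) → 4
  σ[e>3]((S − π[b,e](ρ[e/g](ρ[b/c](T))))) → 2
  π[e](σ[e>3]((S − π[b,e](ρ[e/g](ρ[b/c](T)))))) → 2
  σ[e>=6](π[e](σ[e>3]((S − π[b,e](ρ[e/g](ρ[b/c](T))))))) → 2

== RESULT ==
e
6
9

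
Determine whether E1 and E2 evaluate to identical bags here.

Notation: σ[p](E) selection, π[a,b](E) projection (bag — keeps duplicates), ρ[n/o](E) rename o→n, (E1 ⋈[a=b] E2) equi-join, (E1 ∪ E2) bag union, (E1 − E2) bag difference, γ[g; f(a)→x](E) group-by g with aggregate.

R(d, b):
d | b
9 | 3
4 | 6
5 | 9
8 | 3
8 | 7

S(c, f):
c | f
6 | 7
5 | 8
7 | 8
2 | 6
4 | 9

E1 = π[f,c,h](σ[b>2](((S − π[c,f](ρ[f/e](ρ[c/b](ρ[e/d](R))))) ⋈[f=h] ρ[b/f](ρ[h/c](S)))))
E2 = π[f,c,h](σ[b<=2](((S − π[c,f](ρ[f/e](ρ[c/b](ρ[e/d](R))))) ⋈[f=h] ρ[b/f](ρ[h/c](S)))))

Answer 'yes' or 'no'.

E1 per-node cardinality:
  S → 5
  R → 5
  ρ[e/d](R) → 5
  ρ[c/b](ρ[e/d](R)) → 5
  ρ[f/e](ρ[c/b](ρ[e/d](R))) → 5
  π[c,f](ρ[f/e](ρ[c/b](ρ[e/d](R)))) → 5
  (S − π[c,f](ρ[f/e](ρ[c/b](ρ[e/d](R))))) → 4
  S → 5
  ρ[h/c](S) → 5
  ρ[b/f](ρ[h/c](S)) → 5
  ((S − π[c,f](ρ[f/e](ρ[c/b](ρ[e/d](R))))) ⋈[f=h] ρ[b/f](ρ[h/c](S))) → 2
  σ[b>2](((S − π[c,f](ρ[f/e](ρ[c/b](ρ[e/d](R))))) ⋈[f=h] ρ[b/f](ρ[h/c](S)))) → 2
  π[f,c,h](σ[b>2](((S − π[c,f](ρ[f/e](ρ[c/b](ρ[e/d](R))))) ⋈[f=h] ρ[b/f](ρ[h/c](S))))) → 2
E2 per-node cardinality:
  S → 5
  R → 5
  ρ[e/d](R) → 5
  ρ[c/b](ρ[e/d](R)) → 5
  ρ[f/e](ρ[c/b](ρ[e/d](R))) → 5
  π[c,f](ρ[f/e](ρ[c/b](ρ[e/d](R)))) → 5
  (S − π[c,f](ρ[f/e](ρ[c/b](ρ[e/d](R))))) → 4
  S → 5
  ρ[h/c](S) → 5
  ρ[b/f](ρ[h/c](S)) → 5
  ((S − π[c,f](ρ[f/e](ρ[c/b](ρ[e/d](R))))) ⋈[f=h] ρ[b/f](ρ[h/c](S))) → 2
  σ[b<=2](((S − π[c,f](ρ[f/e](ρ[c/b](ρ[e/d](R))))) ⋈[f=h] ρ[b/f](ρ[h/c](S)))) → 0
  π[f,c,h](σ[b<=2](((S − π[c,f](ρ[f/e](ρ[c/b](ρ[e/d](R))))) ⋈[f=h] ρ[b/f](ρ[h/c](S))))) → 0

E1 result:
f | c | h
6 | 2 | 6
7 | 6 | 7
E2 result:
f | c | h
(0 rows)
Witness: (7, 6, 7) appears 1× in E1 but 0× in E2.

no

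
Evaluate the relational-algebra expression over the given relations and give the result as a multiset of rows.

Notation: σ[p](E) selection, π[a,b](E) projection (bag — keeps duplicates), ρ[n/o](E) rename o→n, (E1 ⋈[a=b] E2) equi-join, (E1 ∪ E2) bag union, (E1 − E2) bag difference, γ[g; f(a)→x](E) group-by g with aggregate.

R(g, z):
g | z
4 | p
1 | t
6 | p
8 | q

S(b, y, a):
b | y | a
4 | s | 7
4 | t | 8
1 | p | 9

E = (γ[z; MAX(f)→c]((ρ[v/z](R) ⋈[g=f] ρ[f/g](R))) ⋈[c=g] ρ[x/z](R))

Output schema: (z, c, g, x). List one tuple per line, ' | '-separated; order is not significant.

Row counts bottom-up:
  R → 4
  ρ[v/z](R) → 4
  R → 4
  ρ[f/g](R) → 4
  (ρ[v/z](R) ⋈[g=f] ρ[f/g](R)) → 4
  γ[z; MAX(f)→c]((ρ[v/z](R) ⋈[g=f] ρ[f/g](R))) → 3
  R → 4
  ρ[x/z](R) → 4
  (γ[z; MAX(f)→c]((ρ[v/z](R) ⋈[g=f] ρ[f/g](R))) ⋈[c=g] ρ[x/z](R)) → 3

== RESULT ==
z | c | g | x
p | 6 | 6 | p
q | 8 | 8 | q
t | 1 | 1 | t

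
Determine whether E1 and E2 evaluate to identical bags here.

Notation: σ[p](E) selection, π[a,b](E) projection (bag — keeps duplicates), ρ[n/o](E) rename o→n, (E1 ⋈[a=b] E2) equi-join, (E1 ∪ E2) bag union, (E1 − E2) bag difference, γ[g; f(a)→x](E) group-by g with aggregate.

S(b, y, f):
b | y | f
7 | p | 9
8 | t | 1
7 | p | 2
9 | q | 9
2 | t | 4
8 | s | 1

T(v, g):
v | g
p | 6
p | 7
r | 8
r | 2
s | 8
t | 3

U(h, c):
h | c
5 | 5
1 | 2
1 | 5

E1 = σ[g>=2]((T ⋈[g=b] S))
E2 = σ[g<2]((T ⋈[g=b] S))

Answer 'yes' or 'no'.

E1 stepwise |·|:
  T → 6
  S → 6
  (T ⋈[g=b] S) → 7
  σ[g>=2]((T ⋈[g=b] S)) → 7
E2 stepwise |·|:
  T → 6
  S → 6
  (T ⋈[g=b] S) → 7
  σ[g<2]((T ⋈[g=b] S)) → 0

E1 result:
v | g | b | y | f
p | 7 | 7 | p | 2
p | 7 | 7 | p | 9
r | 2 | 2 | t | 4
r | 8 | 8 | s | 1
r | 8 | 8 | t | 1
s | 8 | 8 | s | 1
s | 8 | 8 | t | 1
E2 result:
v | g | b | y | f
(0 rows)
Witness: ('p', 7, 7, 'p', 9) appears 1× in E1 but 0× in E2.

no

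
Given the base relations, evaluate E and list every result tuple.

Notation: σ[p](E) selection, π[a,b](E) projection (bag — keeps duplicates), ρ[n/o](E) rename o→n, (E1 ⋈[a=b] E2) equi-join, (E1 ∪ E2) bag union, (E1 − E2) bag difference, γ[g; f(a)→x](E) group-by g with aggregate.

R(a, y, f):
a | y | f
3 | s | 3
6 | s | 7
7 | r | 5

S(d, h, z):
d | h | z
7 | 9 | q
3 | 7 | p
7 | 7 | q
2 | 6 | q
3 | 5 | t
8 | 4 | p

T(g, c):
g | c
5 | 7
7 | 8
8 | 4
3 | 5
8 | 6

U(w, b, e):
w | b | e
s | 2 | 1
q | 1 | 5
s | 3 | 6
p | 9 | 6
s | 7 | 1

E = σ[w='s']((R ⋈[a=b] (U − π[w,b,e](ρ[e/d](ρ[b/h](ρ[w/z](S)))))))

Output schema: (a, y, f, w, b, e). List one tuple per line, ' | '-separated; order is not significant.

Per-node cardinality:
  R → 3
  U → 5
  S → 6
  ρ[w/z](S) → 6
  ρ[b/h](ρ[w/z](S)) → 6
  ρ[e/d](ρ[b/h](ρ[w/z](S))) → 6
  π[w,b,e](ρ[e/d](ρ[b/h](ρ[w/z](S)))) → 6
  (U − π[w,b,e](ρ[e/d](ρ[b/h](ρ[w/z](S))))) → 5
  (R ⋈[a=b] (U − π[w,b,e](ρ[e/d](ρ[b/h](ρ[w/z](S)))))) → 2
  σ[w='s']((R ⋈[a=b] (U − π[w,b,e](ρ[e/d](ρ[b/h](ρ[w/z](S))))))) → 2

== RESULT ==
a | y | f | w | b | e
3 | s | 3 | s | 3 | 6
7 | r | 5 | s | 7 | 1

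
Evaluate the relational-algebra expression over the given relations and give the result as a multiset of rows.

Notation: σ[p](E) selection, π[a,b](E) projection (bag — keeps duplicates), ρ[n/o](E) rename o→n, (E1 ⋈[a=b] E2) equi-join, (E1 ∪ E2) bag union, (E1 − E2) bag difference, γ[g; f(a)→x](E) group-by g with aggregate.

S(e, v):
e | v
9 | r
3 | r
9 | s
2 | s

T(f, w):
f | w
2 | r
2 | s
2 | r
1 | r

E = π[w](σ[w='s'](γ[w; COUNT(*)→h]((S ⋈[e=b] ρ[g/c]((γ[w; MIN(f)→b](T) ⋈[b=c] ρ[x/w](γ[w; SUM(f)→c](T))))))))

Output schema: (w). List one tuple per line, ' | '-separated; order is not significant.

Subexpression sizes:
  S → 4
  T → 4
  γ[w; MIN(f)→b](T) → 2
  T → 4
  γ[w; SUM(f)→c](T) → 2
  ρ[x/w](γ[w; SUM(f)→c](T)) → 2
  (γ[w; MIN(f)→b](T) ⋈[b=c] ρ[x/w](γ[w; SUM(f)→c](T))) → 1
  ρ[g/c]((γ[w; MIN(f)→b](T) ⋈[b=c] ρ[x/w](γ[w; SUM(f)→c](T)))) → 1
  (S ⋈[e=b] ρ[g/c]((γ[w; MIN(f)→b](T) ⋈[b=c] ρ[x/w](γ[w; SUM(f)→c](T))))) → 1
  γ[w; COUNT(*)→h]((S ⋈[e=b] ρ[g/c]((γ[w; MIN(f)→b](T) ⋈[b=c] ρ[x/w](γ[w; SUM(f)→c](T)))))) → 1
  σ[w='s'](γ[w; COUNT(*)→h]((S ⋈[e=b] ρ[g/c]((γ[w; MIN(f)→b](T) ⋈[b=c] ρ[x/w](γ[w; SUM(f)→c](T))))))) → 1
  π[w](σ[w='s'](γ[w; COUNT(*)→h]((S ⋈[e=b] ρ[g/c]((γ[w; MIN(f)→b](T) ⋈[b=c] ρ[x/w](γ[w; SUM(f)→c](T)))))))) → 1

== RESULT ==
w
s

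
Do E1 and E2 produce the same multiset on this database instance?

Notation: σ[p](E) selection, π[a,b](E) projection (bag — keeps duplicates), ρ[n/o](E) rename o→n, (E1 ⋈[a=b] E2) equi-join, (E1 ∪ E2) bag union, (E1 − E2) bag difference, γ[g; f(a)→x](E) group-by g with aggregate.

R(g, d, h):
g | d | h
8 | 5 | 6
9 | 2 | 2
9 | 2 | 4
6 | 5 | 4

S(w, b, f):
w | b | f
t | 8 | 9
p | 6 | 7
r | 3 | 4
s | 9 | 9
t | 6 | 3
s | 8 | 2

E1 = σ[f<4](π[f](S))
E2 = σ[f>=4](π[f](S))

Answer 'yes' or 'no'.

E1 per-node cardinality:
  S → 6
  π[f](S) → 6
  σ[f<4](π[f](S)) → 2
E2 per-node cardinality:
  S → 6
  π[f](S) → 6
  σ[f>=4](π[f](S)) → 4

E1 result:
f
2
3
E2 result:
f
4
7
9
9
Witness: (7,) appears 0× in E1 but 1× in E2.

no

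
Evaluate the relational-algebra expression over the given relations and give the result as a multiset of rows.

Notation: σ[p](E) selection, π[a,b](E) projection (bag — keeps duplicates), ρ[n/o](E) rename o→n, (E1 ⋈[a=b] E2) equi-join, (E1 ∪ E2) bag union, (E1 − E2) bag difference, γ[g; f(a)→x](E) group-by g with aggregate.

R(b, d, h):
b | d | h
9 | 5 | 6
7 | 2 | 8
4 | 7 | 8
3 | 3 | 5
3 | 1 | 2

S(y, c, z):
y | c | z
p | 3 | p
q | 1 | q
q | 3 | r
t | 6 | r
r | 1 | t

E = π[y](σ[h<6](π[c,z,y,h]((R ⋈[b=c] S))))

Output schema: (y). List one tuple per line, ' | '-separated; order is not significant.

Row counts bottom-up:
  R → 5
  S → 5
  (R ⋈[b=c] S) → 4
  π[c,z,y,h]((R ⋈[b=c] S)) → 4
  σ[h<6](π[c,z,y,h]((R ⋈[b=c] S))) → 4
  π[y](σ[h<6](π[c,z,y,h]((R ⋈[b=c] S)))) → 4

== RESULT ==
y
p
p
q
q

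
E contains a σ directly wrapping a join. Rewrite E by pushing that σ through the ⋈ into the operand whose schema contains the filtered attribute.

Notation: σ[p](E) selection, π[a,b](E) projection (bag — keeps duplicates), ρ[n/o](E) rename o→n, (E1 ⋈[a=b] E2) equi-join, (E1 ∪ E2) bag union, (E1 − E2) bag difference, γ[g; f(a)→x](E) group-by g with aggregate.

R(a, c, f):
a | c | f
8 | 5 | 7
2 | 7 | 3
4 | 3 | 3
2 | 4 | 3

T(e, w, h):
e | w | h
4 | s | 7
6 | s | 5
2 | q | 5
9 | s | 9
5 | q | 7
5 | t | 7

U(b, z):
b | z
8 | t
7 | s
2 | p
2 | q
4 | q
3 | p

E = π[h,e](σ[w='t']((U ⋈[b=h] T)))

σ filters on w, owned by the right side.
E' = π[h,e]((U ⋈[b=h] σ[w='t'](T)))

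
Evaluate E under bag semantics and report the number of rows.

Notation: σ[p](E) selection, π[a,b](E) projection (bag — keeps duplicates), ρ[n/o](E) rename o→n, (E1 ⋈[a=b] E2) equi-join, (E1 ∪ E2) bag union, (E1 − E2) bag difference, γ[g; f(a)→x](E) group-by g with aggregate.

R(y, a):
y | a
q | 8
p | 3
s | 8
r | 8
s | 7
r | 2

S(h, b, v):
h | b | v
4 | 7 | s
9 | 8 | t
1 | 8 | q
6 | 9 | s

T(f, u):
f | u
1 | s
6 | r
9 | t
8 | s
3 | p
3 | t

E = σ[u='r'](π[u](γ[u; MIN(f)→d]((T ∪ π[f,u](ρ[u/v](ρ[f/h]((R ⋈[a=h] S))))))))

Stepwise |·|:
  T → 6
  R → 6
  S → 4
  (R ⋈[a=h] S) → 0
  ρ[f/h]((R ⋈[a=h] S)) → 0
  ρ[u/v](ρ[f/h]((R ⋈[a=h] S))) → 0
  π[f,u](ρ[u/v](ρ[f/h]((R ⋈[a=h] S)))) → 0
  (T ∪ π[f,u](ρ[u/v](ρ[f/h]((R ⋈[a=h] S))))) → 6
  γ[u; MIN(f)→d]((T ∪ π[f,u](ρ[u/v](ρ[f/h]((R ⋈[a=h] S)))))) → 4
  π[u](γ[u; MIN(f)→d]((T ∪ π[f,u](ρ[u/v](ρ[f/h]((R ⋈[a=h] S))))))) → 4
  σ[u='r'](π[u](γ[u; MIN(f)→d]((T ∪ π[f,u](ρ[u/v](ρ[f/h]((R ⋈[a=h] S)))))))) → 1

|E| = 1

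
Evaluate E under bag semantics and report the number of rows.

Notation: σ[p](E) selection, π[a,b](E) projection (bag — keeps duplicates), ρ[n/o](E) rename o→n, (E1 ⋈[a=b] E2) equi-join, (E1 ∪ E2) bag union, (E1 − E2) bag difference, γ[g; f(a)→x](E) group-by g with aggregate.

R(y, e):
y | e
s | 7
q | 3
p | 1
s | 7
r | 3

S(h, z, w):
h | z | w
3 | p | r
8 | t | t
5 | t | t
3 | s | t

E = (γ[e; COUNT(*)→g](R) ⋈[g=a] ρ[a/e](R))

Per-node cardinality:
  R → 5
  γ[e; COUNT(*)→g](R) → 3
  R → 5
  ρ[a/e](R) → 5
  (γ[e; COUNT(*)→g](R) ⋈[g=a] ρ[a/e](R)) → 1

|E| = 1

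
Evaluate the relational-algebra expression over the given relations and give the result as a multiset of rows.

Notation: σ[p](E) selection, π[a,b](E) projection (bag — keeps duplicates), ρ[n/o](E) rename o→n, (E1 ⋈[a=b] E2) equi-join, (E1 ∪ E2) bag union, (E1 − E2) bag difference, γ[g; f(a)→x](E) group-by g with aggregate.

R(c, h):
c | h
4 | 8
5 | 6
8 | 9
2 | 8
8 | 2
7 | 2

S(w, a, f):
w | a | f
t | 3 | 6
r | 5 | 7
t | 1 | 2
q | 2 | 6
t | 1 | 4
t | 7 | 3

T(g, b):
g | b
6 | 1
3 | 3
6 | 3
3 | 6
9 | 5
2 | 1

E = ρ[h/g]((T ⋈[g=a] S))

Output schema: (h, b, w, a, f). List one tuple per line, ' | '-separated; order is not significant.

Row counts bottom-up:
  T → 6
  S → 6
  (T ⋈[g=a] S) → 3
  ρ[h/g]((T ⋈[g=a] S)) → 3

== RESULT ==
h | b | w | a | f
2 | 1 | q | 2 | 6
3 | 3 | t | 3 | 6
3 | 6 | t | 3 | 6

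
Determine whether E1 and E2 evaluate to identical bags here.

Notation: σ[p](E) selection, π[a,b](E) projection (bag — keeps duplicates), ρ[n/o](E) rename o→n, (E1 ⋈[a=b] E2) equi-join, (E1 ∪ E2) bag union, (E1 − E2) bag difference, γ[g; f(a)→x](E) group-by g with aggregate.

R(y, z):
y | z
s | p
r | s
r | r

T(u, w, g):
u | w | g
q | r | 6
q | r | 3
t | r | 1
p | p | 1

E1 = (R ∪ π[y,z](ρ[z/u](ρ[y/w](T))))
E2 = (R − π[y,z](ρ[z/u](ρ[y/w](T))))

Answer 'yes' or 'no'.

E1 stepwise |·|:
  R → 3
  T → 4
  ρ[y/w](T) → 4
  ρ[z/u](ρ[y/w](T)) → 4
  π[y,z](ρ[z/u](ρ[y/w](T))) → 4
  (R ∪ π[y,z](ρ[z/u](ρ[y/w](T)))) → 7
E2 stepwise |·|:
  R → 3
  T → 4
  ρ[y/w](T) → 4
  ρ[z/u](ρ[y/w](T)) → 4
  π[y,z](ρ[z/u](ρ[y/w](T))) → 4
  (R − π[y,z](ρ[z/u](ρ[y/w](T)))) → 3

E1 result:
y | z
p | p
r | q
r | q
r | r
r | s
r | t
s | p
E2 result:
y | z
r | r
r | s
s | p
Witness: ('r', 't') appears 1× in E1 but 0× in E2.

no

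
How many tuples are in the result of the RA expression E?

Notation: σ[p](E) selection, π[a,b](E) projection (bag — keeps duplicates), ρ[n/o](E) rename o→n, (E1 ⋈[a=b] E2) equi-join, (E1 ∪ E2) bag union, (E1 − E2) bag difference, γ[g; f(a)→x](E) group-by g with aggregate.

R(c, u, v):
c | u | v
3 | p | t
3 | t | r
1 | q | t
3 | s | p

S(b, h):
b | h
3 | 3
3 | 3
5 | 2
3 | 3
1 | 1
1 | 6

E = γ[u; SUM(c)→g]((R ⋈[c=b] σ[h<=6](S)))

Stepwise |·|:
  R → 4
  S → 6
  σ[h<=6](S) → 6
  (R ⋈[c=b] σ[h<=6](S)) → 11
  γ[u; SUM(c)→g]((R ⋈[c=b] σ[h<=6](S))) → 4

|E| = 4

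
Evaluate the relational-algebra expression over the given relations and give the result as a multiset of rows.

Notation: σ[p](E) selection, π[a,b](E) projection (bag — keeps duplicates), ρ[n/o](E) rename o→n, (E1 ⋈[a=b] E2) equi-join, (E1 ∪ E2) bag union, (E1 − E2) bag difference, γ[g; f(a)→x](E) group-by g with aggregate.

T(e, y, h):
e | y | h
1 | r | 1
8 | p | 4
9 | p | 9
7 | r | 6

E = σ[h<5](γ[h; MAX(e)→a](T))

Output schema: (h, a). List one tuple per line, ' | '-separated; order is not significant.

Per-node cardinality:
  T → 4
  γ[h; MAX(e)→a](T) → 4
  σ[h<5](γ[h; MAX(e)→a](T)) → 2

== RESULT ==
h | a
1 | 1
4 | 8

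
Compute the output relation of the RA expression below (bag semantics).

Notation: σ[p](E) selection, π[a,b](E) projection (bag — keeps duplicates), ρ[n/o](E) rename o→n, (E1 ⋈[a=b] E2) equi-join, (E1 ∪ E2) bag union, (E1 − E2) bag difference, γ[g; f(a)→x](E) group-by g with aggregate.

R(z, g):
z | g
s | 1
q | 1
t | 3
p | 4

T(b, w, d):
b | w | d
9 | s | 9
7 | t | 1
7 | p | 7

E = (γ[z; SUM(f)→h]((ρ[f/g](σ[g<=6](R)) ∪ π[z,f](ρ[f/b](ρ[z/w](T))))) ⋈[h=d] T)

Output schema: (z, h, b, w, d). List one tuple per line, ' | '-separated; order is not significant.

Stepwise |·|:
  R → 4
  σ[g<=6](R) → 4
  ρ[f/g](σ[g<=6](R)) → 4
  T → 3
  ρ[z/w](T) → 3
  ρ[f/b](ρ[z/w](T)) → 3
  π[z,f](ρ[f/b](ρ[z/w](T))) → 3
  (ρ[f/g](σ[g<=6](R)) ∪ π[z,f](ρ[f/b](ρ[z/w](T)))) → 7
  γ[z; SUM(f)→h]((ρ[f/g](σ[g<=6](R)) ∪ π[z,f](ρ[f/b](ρ[z/w](T))))) → 4
  T → 3
  (γ[z; SUM(f)→h]((ρ[f/g](σ[g<=6](R)) ∪ π[z,f](ρ[f/b](ρ[z/w](T))))) ⋈[h=d] T) → 1

== RESULT ==
z | h | b | w | d
q | 1 | 7 | t | 1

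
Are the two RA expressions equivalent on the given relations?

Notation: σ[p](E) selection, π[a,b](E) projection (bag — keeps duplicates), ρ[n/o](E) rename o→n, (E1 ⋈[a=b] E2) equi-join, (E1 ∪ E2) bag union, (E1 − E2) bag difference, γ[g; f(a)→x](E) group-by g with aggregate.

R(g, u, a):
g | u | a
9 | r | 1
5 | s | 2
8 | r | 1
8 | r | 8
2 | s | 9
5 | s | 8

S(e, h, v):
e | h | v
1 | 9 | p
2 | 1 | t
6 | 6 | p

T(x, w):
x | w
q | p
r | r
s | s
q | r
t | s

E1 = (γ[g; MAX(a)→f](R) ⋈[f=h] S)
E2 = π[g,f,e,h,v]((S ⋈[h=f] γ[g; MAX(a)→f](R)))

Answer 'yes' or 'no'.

E1 per-node cardinality:
  R → 6
  γ[g; MAX(a)→f](R) → 4
  S → 3
  (γ[g; MAX(a)→f](R) ⋈[f=h] S) → 2
E2 per-node cardinality:
  S → 3
  R → 6
  γ[g; MAX(a)→f](R) → 4
  (S ⋈[h=f] γ[g; MAX(a)→f](R)) → 2
  π[g,f,e,h,v]((S ⋈[h=f] γ[g; MAX(a)→f](R))) → 2

E1 and E2 produce the same multiset:
g | f | e | h | v
2 | 9 | 1 | 9 | p
9 | 1 | 2 | 1 | t

yes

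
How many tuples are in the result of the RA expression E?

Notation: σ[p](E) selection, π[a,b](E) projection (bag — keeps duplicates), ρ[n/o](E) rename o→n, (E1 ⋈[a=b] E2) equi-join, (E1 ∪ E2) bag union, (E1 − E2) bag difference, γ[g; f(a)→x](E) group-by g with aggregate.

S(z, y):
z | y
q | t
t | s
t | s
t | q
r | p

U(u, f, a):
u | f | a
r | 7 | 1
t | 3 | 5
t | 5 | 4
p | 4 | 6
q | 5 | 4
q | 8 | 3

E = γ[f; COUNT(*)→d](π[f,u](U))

Per-node cardinality:
  U → 6
  π[f,u](U) → 6
  γ[f; COUNT(*)→d](π[f,u](U)) → 5

|E| = 5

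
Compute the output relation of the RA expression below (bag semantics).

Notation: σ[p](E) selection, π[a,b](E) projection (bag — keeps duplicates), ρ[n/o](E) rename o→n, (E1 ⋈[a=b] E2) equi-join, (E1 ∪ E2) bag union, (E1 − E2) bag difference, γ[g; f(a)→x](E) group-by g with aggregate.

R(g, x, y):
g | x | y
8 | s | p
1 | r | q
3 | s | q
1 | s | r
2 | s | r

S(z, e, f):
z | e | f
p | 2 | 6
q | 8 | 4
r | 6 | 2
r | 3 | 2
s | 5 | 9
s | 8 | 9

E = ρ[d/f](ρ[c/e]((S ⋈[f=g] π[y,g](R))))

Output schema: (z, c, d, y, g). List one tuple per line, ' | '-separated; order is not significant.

Per-node cardinality:
  S → 6
  R → 5
  π[y,g](R) → 5
  (S ⋈[f=g] π[y,g](R)) → 2
  ρ[c/e]((S ⋈[f=g] π[y,g](R))) → 2
  ρ[d/f](ρ[c/e]((S ⋈[f=g] π[y,g](R)))) → 2

== RESULT ==
z | c | d | y | g
r | 3 | 2 | r | 2
r | 6 | 2 | r | 2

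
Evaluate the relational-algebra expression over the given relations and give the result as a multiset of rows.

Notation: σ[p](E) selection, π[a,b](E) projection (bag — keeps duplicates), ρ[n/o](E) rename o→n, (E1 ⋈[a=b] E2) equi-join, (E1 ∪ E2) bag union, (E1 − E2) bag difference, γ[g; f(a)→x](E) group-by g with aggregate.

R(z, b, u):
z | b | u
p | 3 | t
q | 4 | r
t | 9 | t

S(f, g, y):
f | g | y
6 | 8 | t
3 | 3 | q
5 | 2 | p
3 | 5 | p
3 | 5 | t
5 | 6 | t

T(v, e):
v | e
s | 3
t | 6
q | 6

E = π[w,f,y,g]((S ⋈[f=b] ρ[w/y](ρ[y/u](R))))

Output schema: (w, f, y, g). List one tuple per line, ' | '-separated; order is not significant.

Row counts bottom-up:
  S → 6
  R → 3
  ρ[y/u](R) → 3
  ρ[w/y](ρ[y/u](R)) → 3
  (S ⋈[f=b] ρ[w/y](ρ[y/u](R))) → 3
  π[w,f,y,g]((S ⋈[f=b] ρ[w/y](ρ[y/u](R)))) → 3

== RESULT ==
w | f | y | g
t | 3 | p | 5
t | 3 | q | 3
t | 3 | t | 5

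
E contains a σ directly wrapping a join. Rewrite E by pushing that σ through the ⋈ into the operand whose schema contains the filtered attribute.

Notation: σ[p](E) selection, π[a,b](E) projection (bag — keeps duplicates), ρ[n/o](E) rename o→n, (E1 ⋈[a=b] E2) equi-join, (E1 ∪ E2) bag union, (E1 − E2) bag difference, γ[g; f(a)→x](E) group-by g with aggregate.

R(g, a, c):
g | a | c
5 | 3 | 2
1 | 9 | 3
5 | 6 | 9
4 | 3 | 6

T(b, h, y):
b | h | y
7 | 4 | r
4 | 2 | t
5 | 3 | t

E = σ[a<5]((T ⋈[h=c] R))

σ filters on a, owned by the right side.
E' = (T ⋈[h=c] σ[a<5](R))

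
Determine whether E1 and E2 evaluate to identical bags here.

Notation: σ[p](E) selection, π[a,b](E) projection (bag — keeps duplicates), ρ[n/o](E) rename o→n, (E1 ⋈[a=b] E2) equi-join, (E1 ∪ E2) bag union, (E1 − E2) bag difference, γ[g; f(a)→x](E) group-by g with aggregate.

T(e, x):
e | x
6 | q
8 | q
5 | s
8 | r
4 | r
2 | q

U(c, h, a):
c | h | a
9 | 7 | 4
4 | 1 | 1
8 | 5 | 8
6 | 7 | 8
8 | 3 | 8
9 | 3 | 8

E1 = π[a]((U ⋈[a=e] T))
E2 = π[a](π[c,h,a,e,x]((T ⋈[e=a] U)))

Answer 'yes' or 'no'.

E1 row counts bottom-up:
  U → 6
  T → 6
  (U ⋈[a=e] T) → 9
  π[a]((U ⋈[a=e] T)) → 9
E2 row counts bottom-up:
  T → 6
  U → 6
  (T ⋈[e=a] U) → 9
  π[c,h,a,e,x]((T ⋈[e=a] U)) → 9
  π[a](π[c,h,a,e,x]((T ⋈[e=a] U))) → 9

E1 and E2 produce the same multiset:
a
4
8
8
8
8
8
8
8
8

yes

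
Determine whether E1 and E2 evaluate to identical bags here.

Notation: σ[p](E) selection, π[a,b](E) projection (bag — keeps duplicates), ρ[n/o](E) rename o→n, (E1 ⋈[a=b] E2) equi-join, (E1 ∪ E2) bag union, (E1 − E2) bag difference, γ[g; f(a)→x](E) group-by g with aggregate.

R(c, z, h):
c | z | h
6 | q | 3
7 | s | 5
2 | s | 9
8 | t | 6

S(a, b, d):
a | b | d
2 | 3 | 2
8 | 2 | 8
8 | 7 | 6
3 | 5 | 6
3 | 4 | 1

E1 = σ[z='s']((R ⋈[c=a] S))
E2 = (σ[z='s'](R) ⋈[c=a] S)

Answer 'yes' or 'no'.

E1 stepwise |·|:
  R → 4
  S → 5
  (R ⋈[c=a] S) → 3
  σ[z='s']((R ⋈[c=a] S)) → 1
E2 stepwise |·|:
  R → 4
  σ[z='s'](R) → 2
  S → 5
  (σ[z='s'](R) ⋈[c=a] S) → 1

E1 and E2 produce the same multiset:
c | z | h | a | b | d
2 | s | 9 | 2 | 3 | 2

yes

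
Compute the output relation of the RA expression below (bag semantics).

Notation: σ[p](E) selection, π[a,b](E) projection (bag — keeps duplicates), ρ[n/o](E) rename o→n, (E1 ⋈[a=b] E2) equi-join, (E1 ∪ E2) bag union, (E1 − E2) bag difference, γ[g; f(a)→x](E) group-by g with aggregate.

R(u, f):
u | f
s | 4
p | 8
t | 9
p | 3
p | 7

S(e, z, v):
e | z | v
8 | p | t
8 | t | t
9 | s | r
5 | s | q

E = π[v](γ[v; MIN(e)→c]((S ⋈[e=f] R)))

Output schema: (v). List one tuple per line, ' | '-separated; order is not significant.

Row counts bottom-up:
  S → 4
  R → 5
  (S ⋈[e=f] R) → 3
  γ[v; MIN(e)→c]((S ⋈[e=f] R)) → 2
  π[v](γ[v; MIN(e)→c]((S ⋈[e=f] R))) → 2

== RESULT ==
v
r
t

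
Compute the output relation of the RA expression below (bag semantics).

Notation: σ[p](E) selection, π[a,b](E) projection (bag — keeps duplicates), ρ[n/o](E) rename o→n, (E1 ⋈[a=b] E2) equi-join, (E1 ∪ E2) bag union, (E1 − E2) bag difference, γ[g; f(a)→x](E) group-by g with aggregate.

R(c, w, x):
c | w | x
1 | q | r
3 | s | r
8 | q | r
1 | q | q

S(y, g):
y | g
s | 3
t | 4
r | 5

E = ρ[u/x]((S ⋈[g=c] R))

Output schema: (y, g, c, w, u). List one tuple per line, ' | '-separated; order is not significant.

Per-node cardinality:
  S → 3
  R → 4
  (S ⋈[g=c] R) → 1
  ρ[u/x]((S ⋈[g=c] R)) → 1

== RESULT ==
y | g | c | w | u
s | 3 | 3 | s | r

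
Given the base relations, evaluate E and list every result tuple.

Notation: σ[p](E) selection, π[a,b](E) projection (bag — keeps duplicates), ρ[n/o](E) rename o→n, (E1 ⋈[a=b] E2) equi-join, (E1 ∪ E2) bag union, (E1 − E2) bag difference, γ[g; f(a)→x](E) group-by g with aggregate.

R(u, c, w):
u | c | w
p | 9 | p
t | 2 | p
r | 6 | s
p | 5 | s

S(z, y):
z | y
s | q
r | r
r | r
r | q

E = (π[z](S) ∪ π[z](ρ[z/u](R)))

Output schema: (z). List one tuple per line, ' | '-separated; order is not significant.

Row counts bottom-up:
  S → 4
  π[z](S) → 4
  R → 4
  ρ[z/u](R) → 4
  π[z](ρ[z/u](R)) → 4
  (π[z](S) ∪ π[z](ρ[z/u](R))) → 8

== RESULT ==
z
p
p
r
r
r
r
s
t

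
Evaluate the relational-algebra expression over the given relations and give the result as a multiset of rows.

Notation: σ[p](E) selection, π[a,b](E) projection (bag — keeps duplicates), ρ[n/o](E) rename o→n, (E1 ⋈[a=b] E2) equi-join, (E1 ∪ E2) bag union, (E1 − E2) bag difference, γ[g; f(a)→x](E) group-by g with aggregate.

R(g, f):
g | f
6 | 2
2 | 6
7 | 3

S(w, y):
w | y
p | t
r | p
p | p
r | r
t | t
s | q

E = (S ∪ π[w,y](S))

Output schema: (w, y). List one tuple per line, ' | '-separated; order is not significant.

Per-node cardinality:
  S → 6
  S → 6
  π[w,y](S) → 6
  (S ∪ π[w,y](S)) → 12

== RESULT ==
w | y
p | p
p | p
p | t
p | t
r | p
r | p
r | r
r | r
s | q
s | q
t | t
t | t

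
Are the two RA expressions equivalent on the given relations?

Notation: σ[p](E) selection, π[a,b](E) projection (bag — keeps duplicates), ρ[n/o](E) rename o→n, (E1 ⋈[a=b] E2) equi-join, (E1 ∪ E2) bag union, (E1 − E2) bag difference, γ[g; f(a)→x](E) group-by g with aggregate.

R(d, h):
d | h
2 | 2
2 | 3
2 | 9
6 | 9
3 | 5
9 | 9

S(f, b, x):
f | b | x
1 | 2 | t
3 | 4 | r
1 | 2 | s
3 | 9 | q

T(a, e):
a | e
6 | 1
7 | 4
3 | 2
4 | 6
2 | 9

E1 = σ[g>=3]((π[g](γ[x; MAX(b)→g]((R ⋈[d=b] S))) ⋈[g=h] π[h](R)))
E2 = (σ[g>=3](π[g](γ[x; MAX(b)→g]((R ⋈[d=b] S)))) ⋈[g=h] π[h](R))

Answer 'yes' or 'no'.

E1 subexpression sizes:
  R → 6
  S → 4
  (R ⋈[d=b] S) → 7
  γ[x; MAX(b)→g]((R ⋈[d=b] S)) → 3
  π[g](γ[x; MAX(b)→g]((R ⋈[d=b] S))) → 3
  R → 6
  π[h](R) → 6
  (π[g](γ[x; MAX(b)→g]((R ⋈[d=b] S))) ⋈[g=h] π[h](R)) → 5
  σ[g>=3]((π[g](γ[x; MAX(b)→g]((R ⋈[d=b] S))) ⋈[g=h] π[h](R))) → 3
E2 subexpression sizes:
  R → 6
  S → 4
  (R ⋈[d=b] S) → 7
  γ[x; MAX(b)→g]((R ⋈[d=b] S)) → 3
  π[g](γ[x; MAX(b)→g]((R ⋈[d=b] S))) → 3
  σ[g>=3](π[g](γ[x; MAX(b)→g]((R ⋈[d=b] S)))) → 1
  R → 6
  π[h](R) → 6
  (σ[g>=3](π[g](γ[x; MAX(b)→g]((R ⋈[d=b] S)))) ⋈[g=h] π[h](R)) → 3

E1 and E2 produce the same multiset:
g | h
9 | 9
9 | 9
9 | 9

yes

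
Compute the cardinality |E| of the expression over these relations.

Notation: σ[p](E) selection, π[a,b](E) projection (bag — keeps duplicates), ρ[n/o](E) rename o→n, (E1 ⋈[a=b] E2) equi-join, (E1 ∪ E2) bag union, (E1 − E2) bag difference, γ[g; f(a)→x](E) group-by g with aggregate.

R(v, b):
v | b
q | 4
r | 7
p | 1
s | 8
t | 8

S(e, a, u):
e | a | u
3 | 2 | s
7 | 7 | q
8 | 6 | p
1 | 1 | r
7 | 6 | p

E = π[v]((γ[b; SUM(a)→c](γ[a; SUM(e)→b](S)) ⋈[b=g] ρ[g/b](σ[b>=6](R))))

Stepwise |·|:
  S → 5
  γ[a; SUM(e)→b](S) → 4
  γ[b; SUM(a)→c](γ[a; SUM(e)→b](S)) → 4
  R → 5
  σ[b>=6](R) → 3
  ρ[g/b](σ[b>=6](R)) → 3
  (γ[b; SUM(a)→c](γ[a; SUM(e)→b](S)) ⋈[b=g] ρ[g/b](σ[b>=6](R))) → 1
  π[v]((γ[b; SUM(a)→c](γ[a; SUM(e)→b](S)) ⋈[b=g] ρ[g/b](σ[b>=6](R)))) → 1

|E| = 1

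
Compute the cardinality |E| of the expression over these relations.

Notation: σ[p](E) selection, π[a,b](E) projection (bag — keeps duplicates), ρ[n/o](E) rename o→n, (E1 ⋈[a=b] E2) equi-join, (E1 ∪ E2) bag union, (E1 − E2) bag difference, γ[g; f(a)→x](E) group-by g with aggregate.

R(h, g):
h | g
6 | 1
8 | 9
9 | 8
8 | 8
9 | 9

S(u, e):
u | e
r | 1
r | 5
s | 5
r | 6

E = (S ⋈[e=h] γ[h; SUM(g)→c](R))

Per-node cardinality:
  S → 4
  R → 5
  γ[h; SUM(g)→c](R) → 3
  (S ⋈[e=h] γ[h; SUM(g)→c](R)) → 1

|E| = 1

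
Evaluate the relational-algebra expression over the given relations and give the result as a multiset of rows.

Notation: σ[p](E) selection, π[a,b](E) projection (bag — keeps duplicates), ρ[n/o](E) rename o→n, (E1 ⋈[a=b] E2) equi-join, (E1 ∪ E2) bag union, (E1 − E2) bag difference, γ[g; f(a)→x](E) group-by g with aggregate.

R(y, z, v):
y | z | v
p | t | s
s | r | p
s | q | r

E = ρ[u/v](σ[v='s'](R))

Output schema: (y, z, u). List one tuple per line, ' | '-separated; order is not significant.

Per-node cardinality:
  R → 3
  σ[v='s'](R) → 1
  ρ[u/v](σ[v='s'](R)) → 1

== RESULT ==
y | z | u
p | t | s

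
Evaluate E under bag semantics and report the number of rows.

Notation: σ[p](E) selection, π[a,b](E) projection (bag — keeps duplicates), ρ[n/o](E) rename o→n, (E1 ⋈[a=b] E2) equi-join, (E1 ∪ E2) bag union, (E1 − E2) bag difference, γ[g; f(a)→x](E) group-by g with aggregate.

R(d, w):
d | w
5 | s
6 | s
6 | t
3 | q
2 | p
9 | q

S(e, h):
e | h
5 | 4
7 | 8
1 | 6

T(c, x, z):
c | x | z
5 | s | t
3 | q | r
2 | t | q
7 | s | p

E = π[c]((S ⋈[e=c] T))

Per-node cardinality:
  S → 3
  T → 4
  (S ⋈[e=c] T) → 2
  π[c]((S ⋈[e=c] T)) → 2

|E| = 2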